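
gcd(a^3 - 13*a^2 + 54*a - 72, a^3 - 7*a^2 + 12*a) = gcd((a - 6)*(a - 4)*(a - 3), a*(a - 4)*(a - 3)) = a^2 - 7*a + 12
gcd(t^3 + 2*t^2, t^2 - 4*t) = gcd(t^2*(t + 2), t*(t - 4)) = t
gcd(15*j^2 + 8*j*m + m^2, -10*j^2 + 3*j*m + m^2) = 5*j + m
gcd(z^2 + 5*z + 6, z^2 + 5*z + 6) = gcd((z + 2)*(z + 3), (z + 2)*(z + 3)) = z^2 + 5*z + 6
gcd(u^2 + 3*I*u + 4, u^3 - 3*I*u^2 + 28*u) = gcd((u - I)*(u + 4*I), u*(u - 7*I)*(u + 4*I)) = u + 4*I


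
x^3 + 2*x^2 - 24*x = x*(x - 4)*(x + 6)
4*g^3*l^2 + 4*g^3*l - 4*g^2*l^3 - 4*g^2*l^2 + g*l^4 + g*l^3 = l*(-2*g + l)^2*(g*l + g)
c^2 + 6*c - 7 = (c - 1)*(c + 7)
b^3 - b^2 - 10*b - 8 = (b - 4)*(b + 1)*(b + 2)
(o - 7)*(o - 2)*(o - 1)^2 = o^4 - 11*o^3 + 33*o^2 - 37*o + 14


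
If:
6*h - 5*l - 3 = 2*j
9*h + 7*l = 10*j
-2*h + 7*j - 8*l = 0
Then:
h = -93/145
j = -6/5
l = -129/145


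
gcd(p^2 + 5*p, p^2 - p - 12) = 1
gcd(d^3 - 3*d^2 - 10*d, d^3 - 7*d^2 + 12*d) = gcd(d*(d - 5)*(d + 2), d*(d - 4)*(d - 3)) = d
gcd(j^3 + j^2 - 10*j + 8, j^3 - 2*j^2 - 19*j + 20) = j^2 + 3*j - 4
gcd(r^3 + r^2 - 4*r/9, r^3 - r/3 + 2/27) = r - 1/3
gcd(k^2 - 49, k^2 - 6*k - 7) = k - 7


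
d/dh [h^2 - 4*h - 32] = 2*h - 4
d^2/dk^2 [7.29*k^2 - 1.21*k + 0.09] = 14.5800000000000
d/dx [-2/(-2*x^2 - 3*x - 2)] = 2*(-4*x - 3)/(2*x^2 + 3*x + 2)^2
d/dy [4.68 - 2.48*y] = -2.48000000000000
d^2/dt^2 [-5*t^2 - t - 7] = -10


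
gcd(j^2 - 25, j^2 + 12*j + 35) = j + 5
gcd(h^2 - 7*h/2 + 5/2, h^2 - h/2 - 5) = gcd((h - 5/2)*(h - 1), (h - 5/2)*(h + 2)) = h - 5/2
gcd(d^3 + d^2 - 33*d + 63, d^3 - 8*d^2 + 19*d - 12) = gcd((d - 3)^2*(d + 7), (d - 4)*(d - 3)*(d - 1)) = d - 3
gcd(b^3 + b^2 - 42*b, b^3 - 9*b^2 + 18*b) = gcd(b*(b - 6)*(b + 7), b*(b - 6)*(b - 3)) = b^2 - 6*b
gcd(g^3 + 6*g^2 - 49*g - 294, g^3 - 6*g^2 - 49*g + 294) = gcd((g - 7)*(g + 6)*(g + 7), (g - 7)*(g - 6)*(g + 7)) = g^2 - 49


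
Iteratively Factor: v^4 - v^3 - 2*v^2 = (v + 1)*(v^3 - 2*v^2) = v*(v + 1)*(v^2 - 2*v) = v*(v - 2)*(v + 1)*(v)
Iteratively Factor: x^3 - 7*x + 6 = (x - 2)*(x^2 + 2*x - 3) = (x - 2)*(x + 3)*(x - 1)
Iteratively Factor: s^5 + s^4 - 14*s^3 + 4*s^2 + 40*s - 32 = (s - 1)*(s^4 + 2*s^3 - 12*s^2 - 8*s + 32) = (s - 1)*(s + 4)*(s^3 - 2*s^2 - 4*s + 8) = (s - 2)*(s - 1)*(s + 4)*(s^2 - 4) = (s - 2)*(s - 1)*(s + 2)*(s + 4)*(s - 2)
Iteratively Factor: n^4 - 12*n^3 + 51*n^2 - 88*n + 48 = (n - 3)*(n^3 - 9*n^2 + 24*n - 16) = (n - 4)*(n - 3)*(n^2 - 5*n + 4) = (n - 4)*(n - 3)*(n - 1)*(n - 4)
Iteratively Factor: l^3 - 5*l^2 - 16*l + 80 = (l - 4)*(l^2 - l - 20) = (l - 4)*(l + 4)*(l - 5)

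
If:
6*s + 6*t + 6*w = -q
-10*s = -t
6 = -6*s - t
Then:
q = 99/4 - 6*w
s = -3/8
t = -15/4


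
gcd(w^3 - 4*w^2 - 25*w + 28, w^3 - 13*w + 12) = w^2 + 3*w - 4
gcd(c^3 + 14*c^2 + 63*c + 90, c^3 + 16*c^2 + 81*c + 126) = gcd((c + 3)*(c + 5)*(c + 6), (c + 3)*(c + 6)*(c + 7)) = c^2 + 9*c + 18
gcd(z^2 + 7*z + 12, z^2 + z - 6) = z + 3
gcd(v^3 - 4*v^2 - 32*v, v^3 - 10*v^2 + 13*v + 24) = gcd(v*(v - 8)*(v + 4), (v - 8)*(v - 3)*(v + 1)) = v - 8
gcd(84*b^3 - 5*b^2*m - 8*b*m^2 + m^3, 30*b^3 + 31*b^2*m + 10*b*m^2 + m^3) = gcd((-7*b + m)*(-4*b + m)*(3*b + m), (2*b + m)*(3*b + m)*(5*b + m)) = 3*b + m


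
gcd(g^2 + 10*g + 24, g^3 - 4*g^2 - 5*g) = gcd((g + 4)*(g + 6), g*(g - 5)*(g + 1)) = 1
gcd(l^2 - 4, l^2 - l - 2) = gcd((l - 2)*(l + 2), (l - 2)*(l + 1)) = l - 2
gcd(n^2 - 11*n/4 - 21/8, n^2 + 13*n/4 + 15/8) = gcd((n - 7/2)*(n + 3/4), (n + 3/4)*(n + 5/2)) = n + 3/4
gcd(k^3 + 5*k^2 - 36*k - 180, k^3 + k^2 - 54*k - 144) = k + 6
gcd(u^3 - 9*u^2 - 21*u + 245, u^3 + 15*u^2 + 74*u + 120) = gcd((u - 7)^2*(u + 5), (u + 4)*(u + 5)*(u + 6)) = u + 5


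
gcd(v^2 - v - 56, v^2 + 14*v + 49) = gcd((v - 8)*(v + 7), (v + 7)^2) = v + 7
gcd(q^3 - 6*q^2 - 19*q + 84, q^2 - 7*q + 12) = q - 3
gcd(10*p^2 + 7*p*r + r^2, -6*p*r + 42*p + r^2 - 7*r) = 1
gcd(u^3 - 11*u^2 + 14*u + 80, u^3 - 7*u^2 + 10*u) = u - 5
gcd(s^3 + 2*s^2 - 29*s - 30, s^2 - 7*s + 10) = s - 5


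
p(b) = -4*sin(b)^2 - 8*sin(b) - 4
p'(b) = -8*sin(b)*cos(b) - 8*cos(b)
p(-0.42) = -1.40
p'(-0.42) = -4.33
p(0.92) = -12.90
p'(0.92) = -8.70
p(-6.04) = -6.16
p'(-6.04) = -9.63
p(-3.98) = -12.16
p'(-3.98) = 9.33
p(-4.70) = -16.00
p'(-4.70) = 0.20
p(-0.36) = -1.68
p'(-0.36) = -4.85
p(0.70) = -10.81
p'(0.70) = -10.06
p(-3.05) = -3.30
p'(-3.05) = 7.24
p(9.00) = -7.98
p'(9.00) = 10.29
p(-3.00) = -2.95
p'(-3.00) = 6.80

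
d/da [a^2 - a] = 2*a - 1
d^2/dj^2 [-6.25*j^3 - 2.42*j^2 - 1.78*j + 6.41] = -37.5*j - 4.84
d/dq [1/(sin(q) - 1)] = -cos(q)/(sin(q) - 1)^2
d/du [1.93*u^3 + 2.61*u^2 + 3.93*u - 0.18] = 5.79*u^2 + 5.22*u + 3.93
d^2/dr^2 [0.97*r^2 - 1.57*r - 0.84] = 1.94000000000000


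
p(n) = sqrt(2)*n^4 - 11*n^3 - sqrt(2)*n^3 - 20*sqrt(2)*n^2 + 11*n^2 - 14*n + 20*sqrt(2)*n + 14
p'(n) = 4*sqrt(2)*n^3 - 33*n^2 - 3*sqrt(2)*n^2 - 40*sqrt(2)*n + 22*n - 14 + 20*sqrt(2)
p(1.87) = -83.62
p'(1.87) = -143.60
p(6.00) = -1371.18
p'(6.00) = -311.98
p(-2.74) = 180.18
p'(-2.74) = -286.97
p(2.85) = -279.76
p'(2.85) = -255.79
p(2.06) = -112.98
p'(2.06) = -165.52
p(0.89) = 5.16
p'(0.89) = -41.99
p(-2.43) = 104.67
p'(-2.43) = -202.80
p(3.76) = -553.89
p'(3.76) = -341.51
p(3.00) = -319.34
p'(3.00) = -271.87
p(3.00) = -319.34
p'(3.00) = -271.87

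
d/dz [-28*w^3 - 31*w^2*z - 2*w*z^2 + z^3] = -31*w^2 - 4*w*z + 3*z^2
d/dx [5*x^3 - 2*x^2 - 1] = x*(15*x - 4)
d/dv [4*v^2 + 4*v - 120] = 8*v + 4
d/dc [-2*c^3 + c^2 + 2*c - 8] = -6*c^2 + 2*c + 2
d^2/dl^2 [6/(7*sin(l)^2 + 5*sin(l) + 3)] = 6*(-196*sin(l)^4 - 105*sin(l)^3 + 353*sin(l)^2 + 225*sin(l) + 8)/(7*sin(l)^2 + 5*sin(l) + 3)^3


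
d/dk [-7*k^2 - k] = -14*k - 1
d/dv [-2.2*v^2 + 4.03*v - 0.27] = 4.03 - 4.4*v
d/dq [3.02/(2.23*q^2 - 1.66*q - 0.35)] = (5.0132 - 13.4692*q)/(-2.23*q^2 + 1.66*q + 0.35)^2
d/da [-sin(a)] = -cos(a)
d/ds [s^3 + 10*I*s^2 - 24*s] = 3*s^2 + 20*I*s - 24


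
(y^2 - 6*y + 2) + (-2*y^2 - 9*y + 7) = -y^2 - 15*y + 9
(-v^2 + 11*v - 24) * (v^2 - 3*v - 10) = -v^4 + 14*v^3 - 47*v^2 - 38*v + 240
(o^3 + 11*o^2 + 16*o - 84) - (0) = o^3 + 11*o^2 + 16*o - 84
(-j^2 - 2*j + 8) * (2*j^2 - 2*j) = -2*j^4 - 2*j^3 + 20*j^2 - 16*j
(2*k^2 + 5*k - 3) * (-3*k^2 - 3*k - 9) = -6*k^4 - 21*k^3 - 24*k^2 - 36*k + 27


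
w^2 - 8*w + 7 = (w - 7)*(w - 1)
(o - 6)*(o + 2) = o^2 - 4*o - 12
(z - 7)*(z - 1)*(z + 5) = z^3 - 3*z^2 - 33*z + 35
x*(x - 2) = x^2 - 2*x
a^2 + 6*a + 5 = (a + 1)*(a + 5)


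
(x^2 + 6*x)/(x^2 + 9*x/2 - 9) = 2*x/(2*x - 3)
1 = 1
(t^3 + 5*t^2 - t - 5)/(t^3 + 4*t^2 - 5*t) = (t + 1)/t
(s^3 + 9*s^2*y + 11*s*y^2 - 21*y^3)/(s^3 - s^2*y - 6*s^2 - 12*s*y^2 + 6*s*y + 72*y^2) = (-s^2 - 6*s*y + 7*y^2)/(-s^2 + 4*s*y + 6*s - 24*y)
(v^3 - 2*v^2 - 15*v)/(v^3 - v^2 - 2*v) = (-v^2 + 2*v + 15)/(-v^2 + v + 2)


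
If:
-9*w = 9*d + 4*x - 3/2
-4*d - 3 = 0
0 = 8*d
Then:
No Solution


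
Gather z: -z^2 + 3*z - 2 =-z^2 + 3*z - 2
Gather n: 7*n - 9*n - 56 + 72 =16 - 2*n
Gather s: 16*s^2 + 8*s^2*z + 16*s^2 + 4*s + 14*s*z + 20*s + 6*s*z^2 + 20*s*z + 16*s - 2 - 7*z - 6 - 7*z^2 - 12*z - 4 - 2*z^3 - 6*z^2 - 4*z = s^2*(8*z + 32) + s*(6*z^2 + 34*z + 40) - 2*z^3 - 13*z^2 - 23*z - 12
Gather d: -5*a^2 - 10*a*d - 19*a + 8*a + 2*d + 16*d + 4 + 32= -5*a^2 - 11*a + d*(18 - 10*a) + 36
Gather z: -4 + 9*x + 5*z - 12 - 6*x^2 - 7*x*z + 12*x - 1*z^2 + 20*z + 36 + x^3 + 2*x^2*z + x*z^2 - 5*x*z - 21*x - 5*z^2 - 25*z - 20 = x^3 - 6*x^2 + z^2*(x - 6) + z*(2*x^2 - 12*x)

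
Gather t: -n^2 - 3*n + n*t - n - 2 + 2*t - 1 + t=-n^2 - 4*n + t*(n + 3) - 3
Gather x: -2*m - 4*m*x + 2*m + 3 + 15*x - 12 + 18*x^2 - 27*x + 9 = 18*x^2 + x*(-4*m - 12)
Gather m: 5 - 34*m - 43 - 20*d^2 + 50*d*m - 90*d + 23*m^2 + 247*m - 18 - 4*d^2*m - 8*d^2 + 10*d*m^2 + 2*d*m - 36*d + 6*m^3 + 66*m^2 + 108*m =-28*d^2 - 126*d + 6*m^3 + m^2*(10*d + 89) + m*(-4*d^2 + 52*d + 321) - 56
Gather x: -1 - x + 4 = 3 - x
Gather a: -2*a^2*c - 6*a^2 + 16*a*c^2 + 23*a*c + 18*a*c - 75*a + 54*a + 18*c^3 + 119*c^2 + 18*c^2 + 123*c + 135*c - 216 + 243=a^2*(-2*c - 6) + a*(16*c^2 + 41*c - 21) + 18*c^3 + 137*c^2 + 258*c + 27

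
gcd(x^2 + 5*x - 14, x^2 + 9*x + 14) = x + 7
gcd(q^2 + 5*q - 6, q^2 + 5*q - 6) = q^2 + 5*q - 6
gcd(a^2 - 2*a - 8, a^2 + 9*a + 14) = a + 2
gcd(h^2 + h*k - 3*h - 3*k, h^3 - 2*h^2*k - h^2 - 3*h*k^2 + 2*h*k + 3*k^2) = h + k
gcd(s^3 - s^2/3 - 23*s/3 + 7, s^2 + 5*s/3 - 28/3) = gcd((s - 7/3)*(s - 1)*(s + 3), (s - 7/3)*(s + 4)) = s - 7/3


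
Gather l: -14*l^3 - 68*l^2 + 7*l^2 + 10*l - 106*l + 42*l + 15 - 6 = -14*l^3 - 61*l^2 - 54*l + 9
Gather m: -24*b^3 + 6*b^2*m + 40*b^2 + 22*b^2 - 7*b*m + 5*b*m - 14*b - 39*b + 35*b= -24*b^3 + 62*b^2 - 18*b + m*(6*b^2 - 2*b)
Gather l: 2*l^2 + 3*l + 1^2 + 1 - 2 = 2*l^2 + 3*l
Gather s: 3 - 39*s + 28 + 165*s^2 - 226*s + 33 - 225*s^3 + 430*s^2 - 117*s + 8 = -225*s^3 + 595*s^2 - 382*s + 72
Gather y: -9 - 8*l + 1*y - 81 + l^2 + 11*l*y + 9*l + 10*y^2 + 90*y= l^2 + l + 10*y^2 + y*(11*l + 91) - 90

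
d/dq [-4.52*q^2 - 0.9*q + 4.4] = -9.04*q - 0.9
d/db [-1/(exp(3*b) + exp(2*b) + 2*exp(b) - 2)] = (3*exp(2*b) + 2*exp(b) + 2)*exp(b)/(exp(3*b) + exp(2*b) + 2*exp(b) - 2)^2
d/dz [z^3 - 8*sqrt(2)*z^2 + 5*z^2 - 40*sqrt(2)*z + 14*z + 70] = 3*z^2 - 16*sqrt(2)*z + 10*z - 40*sqrt(2) + 14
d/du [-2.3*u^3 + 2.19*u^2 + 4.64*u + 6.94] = -6.9*u^2 + 4.38*u + 4.64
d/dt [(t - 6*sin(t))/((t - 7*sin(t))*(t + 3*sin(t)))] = (-2*t^2*cos(t) - t^2 + 12*t*sin(t) + 21*t*sin(2*t) - 63*cos(t)/2 + 45*cos(2*t)/2 + 63*cos(3*t)/2 - 45/2)/((t - 7*sin(t))^2*(t + 3*sin(t))^2)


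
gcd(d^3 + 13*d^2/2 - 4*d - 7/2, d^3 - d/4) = d + 1/2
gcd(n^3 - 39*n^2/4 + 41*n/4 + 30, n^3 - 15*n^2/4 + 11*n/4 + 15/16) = 1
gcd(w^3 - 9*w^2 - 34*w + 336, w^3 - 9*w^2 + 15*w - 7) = w - 7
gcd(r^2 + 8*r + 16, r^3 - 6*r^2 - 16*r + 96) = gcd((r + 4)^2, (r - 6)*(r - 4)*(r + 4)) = r + 4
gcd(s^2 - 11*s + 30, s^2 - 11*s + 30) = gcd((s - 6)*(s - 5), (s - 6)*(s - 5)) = s^2 - 11*s + 30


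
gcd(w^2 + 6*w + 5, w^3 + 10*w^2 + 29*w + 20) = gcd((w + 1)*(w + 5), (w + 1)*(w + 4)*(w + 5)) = w^2 + 6*w + 5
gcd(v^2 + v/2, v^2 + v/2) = v^2 + v/2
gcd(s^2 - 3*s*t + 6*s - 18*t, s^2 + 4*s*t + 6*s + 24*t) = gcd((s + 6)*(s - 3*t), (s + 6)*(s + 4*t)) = s + 6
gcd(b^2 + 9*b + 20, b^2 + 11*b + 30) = b + 5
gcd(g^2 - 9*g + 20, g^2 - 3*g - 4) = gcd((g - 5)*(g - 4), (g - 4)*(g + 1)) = g - 4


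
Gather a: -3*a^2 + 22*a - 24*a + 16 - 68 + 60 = -3*a^2 - 2*a + 8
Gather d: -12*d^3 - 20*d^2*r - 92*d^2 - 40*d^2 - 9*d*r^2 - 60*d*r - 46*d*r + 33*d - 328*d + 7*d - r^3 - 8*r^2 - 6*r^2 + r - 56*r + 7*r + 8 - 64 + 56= -12*d^3 + d^2*(-20*r - 132) + d*(-9*r^2 - 106*r - 288) - r^3 - 14*r^2 - 48*r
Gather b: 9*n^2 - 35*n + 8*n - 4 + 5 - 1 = 9*n^2 - 27*n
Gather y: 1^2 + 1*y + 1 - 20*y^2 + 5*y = -20*y^2 + 6*y + 2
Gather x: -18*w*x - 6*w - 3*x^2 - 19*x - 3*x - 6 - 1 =-6*w - 3*x^2 + x*(-18*w - 22) - 7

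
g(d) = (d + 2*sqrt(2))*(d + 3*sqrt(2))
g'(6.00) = 19.07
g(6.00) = 90.43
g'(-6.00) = -4.93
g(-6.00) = 5.57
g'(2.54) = 12.15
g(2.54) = 36.41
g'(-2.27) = 2.53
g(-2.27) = 1.10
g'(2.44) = 11.95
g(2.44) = 35.21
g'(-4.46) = -1.85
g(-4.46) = 0.35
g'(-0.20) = 6.67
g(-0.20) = 10.63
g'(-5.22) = -3.37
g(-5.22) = 2.34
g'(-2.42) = 2.23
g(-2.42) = 0.74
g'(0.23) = 7.53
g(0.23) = 13.68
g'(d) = 2*d + 5*sqrt(2)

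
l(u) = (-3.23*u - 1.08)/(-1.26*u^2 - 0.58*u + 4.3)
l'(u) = (-3.23*u - 1.08)*(2.52*u + 0.58)/(-1.26*u^2 - 0.58*u + 4.3)^2 - 3.23/(-1.26*u^2 - 0.58*u + 4.3) = (4.0698*u^2 + 1.8734*u - (2.52*u + 0.58)*(3.23*u + 1.08) - 13.889)/(1.26*u^2 + 0.58*u - 4.3)^2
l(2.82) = 1.39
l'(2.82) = -1.01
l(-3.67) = -1.02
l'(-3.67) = -0.53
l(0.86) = -1.34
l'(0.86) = -2.41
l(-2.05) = 28.59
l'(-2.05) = -692.95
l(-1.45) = 1.45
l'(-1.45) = -3.08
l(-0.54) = 0.16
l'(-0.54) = -0.79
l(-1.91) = 6.27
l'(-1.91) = -36.72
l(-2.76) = -2.12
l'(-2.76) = -2.78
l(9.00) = 0.29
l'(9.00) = -0.03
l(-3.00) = -1.62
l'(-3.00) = -1.53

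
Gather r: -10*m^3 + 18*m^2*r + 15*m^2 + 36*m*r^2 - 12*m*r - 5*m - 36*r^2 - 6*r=-10*m^3 + 15*m^2 - 5*m + r^2*(36*m - 36) + r*(18*m^2 - 12*m - 6)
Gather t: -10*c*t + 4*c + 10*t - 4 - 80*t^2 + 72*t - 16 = 4*c - 80*t^2 + t*(82 - 10*c) - 20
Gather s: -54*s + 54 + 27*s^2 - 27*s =27*s^2 - 81*s + 54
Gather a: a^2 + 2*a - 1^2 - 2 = a^2 + 2*a - 3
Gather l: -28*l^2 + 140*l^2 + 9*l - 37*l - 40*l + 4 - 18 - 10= 112*l^2 - 68*l - 24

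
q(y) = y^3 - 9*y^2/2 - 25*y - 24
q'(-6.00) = 137.00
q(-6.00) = -252.00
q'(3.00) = -25.00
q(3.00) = -112.50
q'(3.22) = -22.87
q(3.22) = -117.77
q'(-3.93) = 56.70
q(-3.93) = -55.95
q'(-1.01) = -12.85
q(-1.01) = -4.37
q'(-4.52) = 76.97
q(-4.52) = -95.28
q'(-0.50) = -19.75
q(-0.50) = -12.75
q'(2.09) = -30.71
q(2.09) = -86.78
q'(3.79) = -16.02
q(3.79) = -128.95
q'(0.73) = -29.97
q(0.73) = -44.26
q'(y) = 3*y^2 - 9*y - 25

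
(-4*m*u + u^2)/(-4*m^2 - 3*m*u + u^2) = u/(m + u)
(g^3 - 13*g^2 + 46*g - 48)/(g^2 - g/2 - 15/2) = 2*(g^2 - 10*g + 16)/(2*g + 5)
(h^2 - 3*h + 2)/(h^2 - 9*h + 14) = (h - 1)/(h - 7)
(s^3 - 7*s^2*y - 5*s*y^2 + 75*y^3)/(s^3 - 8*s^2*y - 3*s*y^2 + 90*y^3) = (-s + 5*y)/(-s + 6*y)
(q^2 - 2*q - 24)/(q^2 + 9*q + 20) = (q - 6)/(q + 5)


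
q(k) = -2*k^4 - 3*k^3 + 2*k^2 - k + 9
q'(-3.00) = 122.00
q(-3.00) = -51.00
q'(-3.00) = 122.00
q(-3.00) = -51.00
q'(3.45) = -422.83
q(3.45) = -377.17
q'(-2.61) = 69.49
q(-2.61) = -14.24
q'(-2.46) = 53.79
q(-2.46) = -5.02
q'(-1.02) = -5.95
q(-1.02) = 13.12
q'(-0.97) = -6.05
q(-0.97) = 12.82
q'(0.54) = -2.72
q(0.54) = 8.40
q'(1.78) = -67.51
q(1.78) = -23.44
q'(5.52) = -1598.73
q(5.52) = -2297.06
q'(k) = -8*k^3 - 9*k^2 + 4*k - 1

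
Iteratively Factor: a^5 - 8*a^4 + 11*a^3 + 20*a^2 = (a - 4)*(a^4 - 4*a^3 - 5*a^2) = (a - 4)*(a + 1)*(a^3 - 5*a^2) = a*(a - 4)*(a + 1)*(a^2 - 5*a) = a*(a - 5)*(a - 4)*(a + 1)*(a)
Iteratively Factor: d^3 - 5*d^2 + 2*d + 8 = (d - 2)*(d^2 - 3*d - 4) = (d - 4)*(d - 2)*(d + 1)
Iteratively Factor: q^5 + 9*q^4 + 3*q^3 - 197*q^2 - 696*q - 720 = (q + 4)*(q^4 + 5*q^3 - 17*q^2 - 129*q - 180) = (q + 4)^2*(q^3 + q^2 - 21*q - 45) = (q - 5)*(q + 4)^2*(q^2 + 6*q + 9) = (q - 5)*(q + 3)*(q + 4)^2*(q + 3)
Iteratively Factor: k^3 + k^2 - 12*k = (k)*(k^2 + k - 12) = k*(k - 3)*(k + 4)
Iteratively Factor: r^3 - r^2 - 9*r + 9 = (r + 3)*(r^2 - 4*r + 3) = (r - 3)*(r + 3)*(r - 1)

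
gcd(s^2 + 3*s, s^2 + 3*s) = s^2 + 3*s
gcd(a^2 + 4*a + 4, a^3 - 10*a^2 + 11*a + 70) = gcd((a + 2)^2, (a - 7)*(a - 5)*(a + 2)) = a + 2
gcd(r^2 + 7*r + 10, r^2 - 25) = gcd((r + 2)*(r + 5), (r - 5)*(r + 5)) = r + 5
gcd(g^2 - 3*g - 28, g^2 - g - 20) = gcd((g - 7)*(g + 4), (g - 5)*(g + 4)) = g + 4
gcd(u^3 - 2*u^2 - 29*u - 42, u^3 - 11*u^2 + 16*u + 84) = u^2 - 5*u - 14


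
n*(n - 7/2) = n^2 - 7*n/2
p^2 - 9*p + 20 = (p - 5)*(p - 4)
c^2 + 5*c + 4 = (c + 1)*(c + 4)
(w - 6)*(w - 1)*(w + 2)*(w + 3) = w^4 - 2*w^3 - 23*w^2 - 12*w + 36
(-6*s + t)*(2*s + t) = -12*s^2 - 4*s*t + t^2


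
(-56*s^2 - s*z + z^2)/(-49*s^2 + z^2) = (-8*s + z)/(-7*s + z)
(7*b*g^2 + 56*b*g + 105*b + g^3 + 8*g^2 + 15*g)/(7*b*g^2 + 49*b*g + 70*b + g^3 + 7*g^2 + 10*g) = (g + 3)/(g + 2)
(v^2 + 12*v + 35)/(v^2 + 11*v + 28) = (v + 5)/(v + 4)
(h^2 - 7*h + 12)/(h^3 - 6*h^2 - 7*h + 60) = (h - 3)/(h^2 - 2*h - 15)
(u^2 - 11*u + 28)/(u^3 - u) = (u^2 - 11*u + 28)/(u^3 - u)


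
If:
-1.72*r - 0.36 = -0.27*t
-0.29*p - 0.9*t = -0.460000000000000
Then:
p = 1.58620689655172 - 3.10344827586207*t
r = 0.156976744186047*t - 0.209302325581395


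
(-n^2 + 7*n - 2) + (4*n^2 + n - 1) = 3*n^2 + 8*n - 3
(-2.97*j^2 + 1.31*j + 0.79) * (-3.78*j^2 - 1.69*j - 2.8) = 11.2266*j^4 + 0.0675000000000008*j^3 + 3.1159*j^2 - 5.0031*j - 2.212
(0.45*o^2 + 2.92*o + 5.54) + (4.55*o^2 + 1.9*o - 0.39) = 5.0*o^2 + 4.82*o + 5.15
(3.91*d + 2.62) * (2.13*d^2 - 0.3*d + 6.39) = 8.3283*d^3 + 4.4076*d^2 + 24.1989*d + 16.7418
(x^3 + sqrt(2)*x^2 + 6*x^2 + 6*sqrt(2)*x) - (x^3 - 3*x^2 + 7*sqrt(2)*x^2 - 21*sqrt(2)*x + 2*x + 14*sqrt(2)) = -6*sqrt(2)*x^2 + 9*x^2 - 2*x + 27*sqrt(2)*x - 14*sqrt(2)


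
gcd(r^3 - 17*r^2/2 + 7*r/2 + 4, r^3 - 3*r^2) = 1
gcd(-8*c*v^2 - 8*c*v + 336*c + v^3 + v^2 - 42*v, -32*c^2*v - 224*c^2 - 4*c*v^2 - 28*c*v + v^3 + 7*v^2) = -8*c*v - 56*c + v^2 + 7*v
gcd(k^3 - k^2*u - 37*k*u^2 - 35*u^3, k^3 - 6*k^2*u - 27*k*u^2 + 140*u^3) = -k^2 + 2*k*u + 35*u^2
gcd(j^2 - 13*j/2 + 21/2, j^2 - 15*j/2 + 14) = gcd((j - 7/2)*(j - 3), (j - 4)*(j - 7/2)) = j - 7/2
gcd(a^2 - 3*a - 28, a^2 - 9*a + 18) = 1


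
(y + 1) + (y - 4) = 2*y - 3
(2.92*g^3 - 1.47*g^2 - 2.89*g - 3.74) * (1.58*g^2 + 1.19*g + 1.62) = 4.6136*g^5 + 1.1522*g^4 - 1.5851*g^3 - 11.7297*g^2 - 9.1324*g - 6.0588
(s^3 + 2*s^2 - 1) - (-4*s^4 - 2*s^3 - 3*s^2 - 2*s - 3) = 4*s^4 + 3*s^3 + 5*s^2 + 2*s + 2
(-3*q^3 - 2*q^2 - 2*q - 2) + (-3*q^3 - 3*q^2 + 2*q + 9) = -6*q^3 - 5*q^2 + 7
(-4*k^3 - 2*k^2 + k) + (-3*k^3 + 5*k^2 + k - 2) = -7*k^3 + 3*k^2 + 2*k - 2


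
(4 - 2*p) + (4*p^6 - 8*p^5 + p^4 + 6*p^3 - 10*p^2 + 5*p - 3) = 4*p^6 - 8*p^5 + p^4 + 6*p^3 - 10*p^2 + 3*p + 1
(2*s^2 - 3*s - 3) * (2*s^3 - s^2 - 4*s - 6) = 4*s^5 - 8*s^4 - 11*s^3 + 3*s^2 + 30*s + 18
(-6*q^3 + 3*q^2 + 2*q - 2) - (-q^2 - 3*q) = -6*q^3 + 4*q^2 + 5*q - 2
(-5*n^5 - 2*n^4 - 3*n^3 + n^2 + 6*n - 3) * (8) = -40*n^5 - 16*n^4 - 24*n^3 + 8*n^2 + 48*n - 24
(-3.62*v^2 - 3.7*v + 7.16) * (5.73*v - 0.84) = -20.7426*v^3 - 18.1602*v^2 + 44.1348*v - 6.0144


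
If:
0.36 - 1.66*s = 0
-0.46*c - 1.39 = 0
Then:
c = -3.02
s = 0.22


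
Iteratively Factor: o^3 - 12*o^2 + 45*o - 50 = (o - 2)*(o^2 - 10*o + 25) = (o - 5)*(o - 2)*(o - 5)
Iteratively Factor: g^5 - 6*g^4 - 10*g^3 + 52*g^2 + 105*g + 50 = (g - 5)*(g^4 - g^3 - 15*g^2 - 23*g - 10) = (g - 5)*(g + 1)*(g^3 - 2*g^2 - 13*g - 10) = (g - 5)^2*(g + 1)*(g^2 + 3*g + 2) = (g - 5)^2*(g + 1)*(g + 2)*(g + 1)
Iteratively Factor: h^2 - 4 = (h + 2)*(h - 2)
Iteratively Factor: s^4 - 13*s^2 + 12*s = (s + 4)*(s^3 - 4*s^2 + 3*s) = (s - 1)*(s + 4)*(s^2 - 3*s) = (s - 3)*(s - 1)*(s + 4)*(s)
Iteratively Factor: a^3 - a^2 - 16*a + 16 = (a - 1)*(a^2 - 16) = (a - 4)*(a - 1)*(a + 4)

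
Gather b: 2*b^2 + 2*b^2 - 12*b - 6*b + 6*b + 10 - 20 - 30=4*b^2 - 12*b - 40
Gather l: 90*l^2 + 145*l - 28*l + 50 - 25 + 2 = 90*l^2 + 117*l + 27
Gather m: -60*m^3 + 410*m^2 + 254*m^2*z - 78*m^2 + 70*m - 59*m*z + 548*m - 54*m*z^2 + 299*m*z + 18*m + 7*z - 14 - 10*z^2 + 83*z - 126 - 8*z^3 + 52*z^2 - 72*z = -60*m^3 + m^2*(254*z + 332) + m*(-54*z^2 + 240*z + 636) - 8*z^3 + 42*z^2 + 18*z - 140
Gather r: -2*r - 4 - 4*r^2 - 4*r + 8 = -4*r^2 - 6*r + 4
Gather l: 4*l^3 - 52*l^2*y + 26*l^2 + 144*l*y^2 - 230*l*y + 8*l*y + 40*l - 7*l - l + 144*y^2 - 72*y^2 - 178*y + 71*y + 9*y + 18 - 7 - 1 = 4*l^3 + l^2*(26 - 52*y) + l*(144*y^2 - 222*y + 32) + 72*y^2 - 98*y + 10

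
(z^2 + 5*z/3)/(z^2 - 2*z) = (z + 5/3)/(z - 2)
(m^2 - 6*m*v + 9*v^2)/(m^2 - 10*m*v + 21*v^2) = (-m + 3*v)/(-m + 7*v)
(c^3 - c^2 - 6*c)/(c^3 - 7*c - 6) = c/(c + 1)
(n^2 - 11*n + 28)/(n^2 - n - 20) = (-n^2 + 11*n - 28)/(-n^2 + n + 20)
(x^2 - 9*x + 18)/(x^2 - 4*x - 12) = (x - 3)/(x + 2)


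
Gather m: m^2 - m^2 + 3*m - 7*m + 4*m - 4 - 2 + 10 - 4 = 0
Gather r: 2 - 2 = 0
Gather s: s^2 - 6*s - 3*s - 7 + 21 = s^2 - 9*s + 14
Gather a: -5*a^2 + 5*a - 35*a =-5*a^2 - 30*a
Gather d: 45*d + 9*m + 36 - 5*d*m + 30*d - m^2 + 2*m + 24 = d*(75 - 5*m) - m^2 + 11*m + 60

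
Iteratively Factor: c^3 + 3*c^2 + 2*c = (c + 2)*(c^2 + c) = c*(c + 2)*(c + 1)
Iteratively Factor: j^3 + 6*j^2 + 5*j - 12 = (j - 1)*(j^2 + 7*j + 12) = (j - 1)*(j + 3)*(j + 4)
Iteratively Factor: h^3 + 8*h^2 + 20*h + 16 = (h + 4)*(h^2 + 4*h + 4) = (h + 2)*(h + 4)*(h + 2)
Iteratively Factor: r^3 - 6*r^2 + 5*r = (r - 1)*(r^2 - 5*r) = (r - 5)*(r - 1)*(r)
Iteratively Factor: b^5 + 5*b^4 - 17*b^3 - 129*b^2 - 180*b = (b + 3)*(b^4 + 2*b^3 - 23*b^2 - 60*b) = (b - 5)*(b + 3)*(b^3 + 7*b^2 + 12*b) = (b - 5)*(b + 3)*(b + 4)*(b^2 + 3*b) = b*(b - 5)*(b + 3)*(b + 4)*(b + 3)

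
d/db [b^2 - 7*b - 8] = 2*b - 7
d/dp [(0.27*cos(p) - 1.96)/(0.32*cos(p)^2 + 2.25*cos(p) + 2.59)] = (0.0864*cos(p)^2 - 1.2544*cos(p) - 5.1093)*sin(p)/(0.1024*cos(p)^4 + 1.44*cos(p)^3 + 6.7201*cos(p)^2 + 11.655*cos(p) + 6.7081)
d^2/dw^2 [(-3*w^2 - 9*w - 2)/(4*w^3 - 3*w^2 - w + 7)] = 2*(-48*w^6 - 432*w^5 + 96*w^4 + 672*w^3 + 1293*w^2 - 417*w - 254)/(64*w^9 - 144*w^8 + 60*w^7 + 381*w^6 - 519*w^5 + 12*w^4 + 713*w^3 - 420*w^2 - 147*w + 343)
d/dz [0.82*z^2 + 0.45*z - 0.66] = 1.64*z + 0.45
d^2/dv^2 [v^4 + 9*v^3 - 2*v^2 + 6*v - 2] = 12*v^2 + 54*v - 4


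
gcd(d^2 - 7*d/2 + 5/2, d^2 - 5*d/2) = d - 5/2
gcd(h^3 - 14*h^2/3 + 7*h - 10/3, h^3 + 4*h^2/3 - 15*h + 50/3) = h^2 - 11*h/3 + 10/3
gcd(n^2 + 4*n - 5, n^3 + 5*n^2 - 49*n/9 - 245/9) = n + 5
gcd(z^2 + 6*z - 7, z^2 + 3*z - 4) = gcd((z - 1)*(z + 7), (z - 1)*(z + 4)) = z - 1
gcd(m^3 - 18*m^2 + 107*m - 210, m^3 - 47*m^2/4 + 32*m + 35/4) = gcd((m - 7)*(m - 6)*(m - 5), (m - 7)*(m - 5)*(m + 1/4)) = m^2 - 12*m + 35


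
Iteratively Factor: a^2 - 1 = (a - 1)*(a + 1)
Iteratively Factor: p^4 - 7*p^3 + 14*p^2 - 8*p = (p)*(p^3 - 7*p^2 + 14*p - 8) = p*(p - 2)*(p^2 - 5*p + 4) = p*(p - 4)*(p - 2)*(p - 1)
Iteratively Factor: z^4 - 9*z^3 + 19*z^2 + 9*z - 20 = (z - 5)*(z^3 - 4*z^2 - z + 4) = (z - 5)*(z - 1)*(z^2 - 3*z - 4) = (z - 5)*(z - 1)*(z + 1)*(z - 4)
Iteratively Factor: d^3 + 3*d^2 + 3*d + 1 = (d + 1)*(d^2 + 2*d + 1) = (d + 1)^2*(d + 1)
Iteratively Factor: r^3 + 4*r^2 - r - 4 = (r - 1)*(r^2 + 5*r + 4) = (r - 1)*(r + 4)*(r + 1)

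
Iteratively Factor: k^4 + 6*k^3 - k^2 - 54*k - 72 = (k + 4)*(k^3 + 2*k^2 - 9*k - 18) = (k - 3)*(k + 4)*(k^2 + 5*k + 6) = (k - 3)*(k + 3)*(k + 4)*(k + 2)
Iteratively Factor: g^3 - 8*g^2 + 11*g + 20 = (g - 5)*(g^2 - 3*g - 4) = (g - 5)*(g - 4)*(g + 1)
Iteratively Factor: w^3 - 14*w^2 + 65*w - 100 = (w - 5)*(w^2 - 9*w + 20) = (w - 5)*(w - 4)*(w - 5)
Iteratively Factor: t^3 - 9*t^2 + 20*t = (t - 5)*(t^2 - 4*t) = (t - 5)*(t - 4)*(t)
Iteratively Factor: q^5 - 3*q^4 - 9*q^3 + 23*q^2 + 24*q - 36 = (q + 2)*(q^4 - 5*q^3 + q^2 + 21*q - 18) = (q - 3)*(q + 2)*(q^3 - 2*q^2 - 5*q + 6) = (q - 3)^2*(q + 2)*(q^2 + q - 2) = (q - 3)^2*(q - 1)*(q + 2)*(q + 2)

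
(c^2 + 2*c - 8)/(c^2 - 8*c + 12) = (c + 4)/(c - 6)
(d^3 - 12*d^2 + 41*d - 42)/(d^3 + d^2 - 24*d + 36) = (d - 7)/(d + 6)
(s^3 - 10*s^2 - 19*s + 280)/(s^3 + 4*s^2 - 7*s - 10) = (s^2 - 15*s + 56)/(s^2 - s - 2)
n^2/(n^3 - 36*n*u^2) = n/(n^2 - 36*u^2)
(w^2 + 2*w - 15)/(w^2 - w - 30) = (w - 3)/(w - 6)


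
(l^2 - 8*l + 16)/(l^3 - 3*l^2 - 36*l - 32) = (-l^2 + 8*l - 16)/(-l^3 + 3*l^2 + 36*l + 32)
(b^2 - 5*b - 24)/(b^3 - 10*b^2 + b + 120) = 1/(b - 5)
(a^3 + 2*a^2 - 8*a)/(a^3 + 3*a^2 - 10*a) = (a + 4)/(a + 5)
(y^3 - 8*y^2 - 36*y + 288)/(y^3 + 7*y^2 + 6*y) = (y^2 - 14*y + 48)/(y*(y + 1))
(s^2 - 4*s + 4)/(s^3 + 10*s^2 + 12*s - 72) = (s - 2)/(s^2 + 12*s + 36)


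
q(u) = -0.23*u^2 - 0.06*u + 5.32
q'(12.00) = -5.58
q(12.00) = -28.52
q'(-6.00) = 2.70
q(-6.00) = -2.60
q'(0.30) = -0.20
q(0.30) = 5.28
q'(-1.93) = 0.83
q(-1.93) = 4.58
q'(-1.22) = 0.50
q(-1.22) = 5.05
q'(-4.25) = 1.90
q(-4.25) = 1.42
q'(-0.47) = 0.16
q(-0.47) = 5.30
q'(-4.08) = 1.82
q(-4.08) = 1.74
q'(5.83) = -2.74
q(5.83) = -2.85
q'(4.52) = -2.14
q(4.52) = 0.35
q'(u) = -0.46*u - 0.06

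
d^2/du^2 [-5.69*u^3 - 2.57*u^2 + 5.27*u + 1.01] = -34.14*u - 5.14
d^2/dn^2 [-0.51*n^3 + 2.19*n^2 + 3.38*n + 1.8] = 4.38 - 3.06*n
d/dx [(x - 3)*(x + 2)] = 2*x - 1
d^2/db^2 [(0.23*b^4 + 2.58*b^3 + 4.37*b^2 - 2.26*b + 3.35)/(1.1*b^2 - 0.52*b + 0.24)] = (0.5566*b^6 - 0.789360000000006*b^5 + 0.737471999999997*b^4 - 0.896159999999988*b^3 + 15.625992*b^2 - 7.025712*b - 0.0177920000000003)/(1.331*b^6 - 1.8876*b^5 + 1.76352*b^4 - 0.964288*b^3 + 0.384768*b^2 - 0.089856*b + 0.013824)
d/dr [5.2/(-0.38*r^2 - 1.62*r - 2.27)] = (3.952*r + 8.424)/(0.38*r^2 + 1.62*r + 2.27)^2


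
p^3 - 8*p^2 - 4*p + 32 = (p - 8)*(p - 2)*(p + 2)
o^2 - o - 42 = (o - 7)*(o + 6)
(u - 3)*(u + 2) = u^2 - u - 6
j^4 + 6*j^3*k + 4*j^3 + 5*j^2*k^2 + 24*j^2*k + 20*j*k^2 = j*(j + 4)*(j + k)*(j + 5*k)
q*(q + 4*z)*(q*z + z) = q^3*z + 4*q^2*z^2 + q^2*z + 4*q*z^2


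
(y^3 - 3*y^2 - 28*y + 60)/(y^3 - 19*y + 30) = (y - 6)/(y - 3)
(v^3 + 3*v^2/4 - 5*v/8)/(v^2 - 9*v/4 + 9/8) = v*(8*v^2 + 6*v - 5)/(8*v^2 - 18*v + 9)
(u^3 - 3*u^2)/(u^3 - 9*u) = u/(u + 3)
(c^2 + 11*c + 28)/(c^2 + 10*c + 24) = (c + 7)/(c + 6)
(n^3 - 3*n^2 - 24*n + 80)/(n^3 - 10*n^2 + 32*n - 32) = (n + 5)/(n - 2)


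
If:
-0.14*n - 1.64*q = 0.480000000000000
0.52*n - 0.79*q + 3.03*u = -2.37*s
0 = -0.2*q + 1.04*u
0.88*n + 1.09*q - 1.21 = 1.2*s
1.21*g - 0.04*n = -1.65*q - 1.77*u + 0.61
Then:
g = 1.23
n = 1.41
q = -0.41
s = -0.35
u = -0.08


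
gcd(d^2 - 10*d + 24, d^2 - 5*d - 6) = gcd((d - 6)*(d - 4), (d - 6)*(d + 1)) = d - 6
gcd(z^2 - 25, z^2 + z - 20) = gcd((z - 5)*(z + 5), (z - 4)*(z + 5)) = z + 5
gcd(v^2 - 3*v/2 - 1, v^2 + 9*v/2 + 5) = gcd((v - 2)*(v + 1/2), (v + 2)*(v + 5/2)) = 1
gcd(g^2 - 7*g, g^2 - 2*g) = g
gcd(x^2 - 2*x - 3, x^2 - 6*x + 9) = x - 3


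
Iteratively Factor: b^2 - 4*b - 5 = (b - 5)*(b + 1)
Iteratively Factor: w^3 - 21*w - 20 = (w + 1)*(w^2 - w - 20) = (w - 5)*(w + 1)*(w + 4)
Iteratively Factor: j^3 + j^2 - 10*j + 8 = (j - 2)*(j^2 + 3*j - 4) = (j - 2)*(j + 4)*(j - 1)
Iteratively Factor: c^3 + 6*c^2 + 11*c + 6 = (c + 1)*(c^2 + 5*c + 6) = (c + 1)*(c + 3)*(c + 2)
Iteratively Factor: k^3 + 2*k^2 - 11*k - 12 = (k + 4)*(k^2 - 2*k - 3) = (k - 3)*(k + 4)*(k + 1)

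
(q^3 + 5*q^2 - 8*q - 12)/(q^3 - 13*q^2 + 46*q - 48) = (q^2 + 7*q + 6)/(q^2 - 11*q + 24)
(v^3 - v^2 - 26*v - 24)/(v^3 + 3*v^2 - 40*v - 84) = (v^2 + 5*v + 4)/(v^2 + 9*v + 14)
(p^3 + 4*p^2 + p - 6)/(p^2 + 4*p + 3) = (p^2 + p - 2)/(p + 1)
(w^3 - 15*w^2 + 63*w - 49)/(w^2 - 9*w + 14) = (w^2 - 8*w + 7)/(w - 2)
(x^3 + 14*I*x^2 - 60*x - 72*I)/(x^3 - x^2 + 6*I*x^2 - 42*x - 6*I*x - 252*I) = (x^2 + 8*I*x - 12)/(x^2 - x - 42)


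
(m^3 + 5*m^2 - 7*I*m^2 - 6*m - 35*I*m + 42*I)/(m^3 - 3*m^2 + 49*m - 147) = (m^2 + 5*m - 6)/(m^2 + m*(-3 + 7*I) - 21*I)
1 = 1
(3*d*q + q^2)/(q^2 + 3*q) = (3*d + q)/(q + 3)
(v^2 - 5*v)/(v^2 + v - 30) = v/(v + 6)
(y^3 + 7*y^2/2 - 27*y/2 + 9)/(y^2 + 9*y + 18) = (2*y^2 - 5*y + 3)/(2*(y + 3))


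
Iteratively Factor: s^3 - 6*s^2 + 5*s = (s - 5)*(s^2 - s) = s*(s - 5)*(s - 1)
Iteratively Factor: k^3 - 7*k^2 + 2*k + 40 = (k - 5)*(k^2 - 2*k - 8) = (k - 5)*(k + 2)*(k - 4)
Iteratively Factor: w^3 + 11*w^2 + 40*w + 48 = (w + 3)*(w^2 + 8*w + 16) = (w + 3)*(w + 4)*(w + 4)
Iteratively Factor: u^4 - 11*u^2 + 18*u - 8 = (u - 1)*(u^3 + u^2 - 10*u + 8) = (u - 1)*(u + 4)*(u^2 - 3*u + 2) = (u - 1)^2*(u + 4)*(u - 2)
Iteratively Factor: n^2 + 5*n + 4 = (n + 4)*(n + 1)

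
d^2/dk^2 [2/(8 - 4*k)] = -1/(k - 2)^3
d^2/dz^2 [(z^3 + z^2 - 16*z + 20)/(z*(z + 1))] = 8*(-4*z^3 + 15*z^2 + 15*z + 5)/(z^3*(z^3 + 3*z^2 + 3*z + 1))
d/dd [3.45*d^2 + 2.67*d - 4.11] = 6.9*d + 2.67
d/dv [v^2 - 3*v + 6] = 2*v - 3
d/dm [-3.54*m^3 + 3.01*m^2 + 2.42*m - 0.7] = -10.62*m^2 + 6.02*m + 2.42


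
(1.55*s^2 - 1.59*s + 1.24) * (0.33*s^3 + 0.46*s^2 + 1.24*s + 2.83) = 0.5115*s^5 + 0.1883*s^4 + 1.5998*s^3 + 2.9853*s^2 - 2.9621*s + 3.5092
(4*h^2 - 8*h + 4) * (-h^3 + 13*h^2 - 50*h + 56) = -4*h^5 + 60*h^4 - 308*h^3 + 676*h^2 - 648*h + 224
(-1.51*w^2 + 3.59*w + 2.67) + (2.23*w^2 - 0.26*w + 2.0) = 0.72*w^2 + 3.33*w + 4.67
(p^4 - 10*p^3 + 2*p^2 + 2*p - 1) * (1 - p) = -p^5 + 11*p^4 - 12*p^3 + 3*p - 1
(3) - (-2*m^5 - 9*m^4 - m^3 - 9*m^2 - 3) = 2*m^5 + 9*m^4 + m^3 + 9*m^2 + 6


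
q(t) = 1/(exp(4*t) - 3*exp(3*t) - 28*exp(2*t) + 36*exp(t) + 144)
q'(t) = (-4*exp(4*t) + 9*exp(3*t) + 56*exp(2*t) - 36*exp(t))/(exp(4*t) - 3*exp(3*t) - 28*exp(2*t) + 36*exp(t) + 144)^2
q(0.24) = 0.01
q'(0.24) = 0.00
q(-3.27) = 0.01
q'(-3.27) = -0.00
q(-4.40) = 0.01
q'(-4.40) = -0.00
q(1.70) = -0.01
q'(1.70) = -0.07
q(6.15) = 0.00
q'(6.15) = -0.00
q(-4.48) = 0.01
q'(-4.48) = -0.00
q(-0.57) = 0.01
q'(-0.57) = -0.00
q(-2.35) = 0.01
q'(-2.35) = -0.00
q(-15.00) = 0.01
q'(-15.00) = 0.00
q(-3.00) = 0.01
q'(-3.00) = 0.00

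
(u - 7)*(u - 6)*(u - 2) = u^3 - 15*u^2 + 68*u - 84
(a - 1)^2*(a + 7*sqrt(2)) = a^3 - 2*a^2 + 7*sqrt(2)*a^2 - 14*sqrt(2)*a + a + 7*sqrt(2)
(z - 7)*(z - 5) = z^2 - 12*z + 35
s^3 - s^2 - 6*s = s*(s - 3)*(s + 2)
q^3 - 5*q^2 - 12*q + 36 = (q - 6)*(q - 2)*(q + 3)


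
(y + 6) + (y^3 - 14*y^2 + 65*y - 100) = y^3 - 14*y^2 + 66*y - 94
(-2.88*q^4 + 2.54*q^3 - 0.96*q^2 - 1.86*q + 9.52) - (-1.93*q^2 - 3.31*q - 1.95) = -2.88*q^4 + 2.54*q^3 + 0.97*q^2 + 1.45*q + 11.47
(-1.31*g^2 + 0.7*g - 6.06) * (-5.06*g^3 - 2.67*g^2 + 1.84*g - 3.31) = 6.6286*g^5 - 0.0442999999999993*g^4 + 26.3842*g^3 + 21.8043*g^2 - 13.4674*g + 20.0586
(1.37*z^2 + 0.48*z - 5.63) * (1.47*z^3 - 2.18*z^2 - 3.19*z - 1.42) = 2.0139*z^5 - 2.281*z^4 - 13.6928*z^3 + 8.7968*z^2 + 17.2781*z + 7.9946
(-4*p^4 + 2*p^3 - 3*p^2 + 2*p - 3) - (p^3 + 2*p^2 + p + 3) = -4*p^4 + p^3 - 5*p^2 + p - 6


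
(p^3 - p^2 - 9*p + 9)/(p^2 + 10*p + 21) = (p^2 - 4*p + 3)/(p + 7)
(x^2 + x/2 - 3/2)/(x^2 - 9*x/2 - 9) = (x - 1)/(x - 6)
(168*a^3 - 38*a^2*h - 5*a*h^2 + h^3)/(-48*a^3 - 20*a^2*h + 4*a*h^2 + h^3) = (-7*a + h)/(2*a + h)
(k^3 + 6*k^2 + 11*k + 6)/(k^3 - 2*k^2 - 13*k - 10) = (k + 3)/(k - 5)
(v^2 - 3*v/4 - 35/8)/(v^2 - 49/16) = 2*(2*v - 5)/(4*v - 7)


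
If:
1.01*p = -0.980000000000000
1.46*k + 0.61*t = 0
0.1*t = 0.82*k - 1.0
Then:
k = 0.94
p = -0.97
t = -2.26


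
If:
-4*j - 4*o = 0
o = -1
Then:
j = 1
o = -1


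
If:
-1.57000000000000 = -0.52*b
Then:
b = 3.02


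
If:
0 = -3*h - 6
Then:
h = -2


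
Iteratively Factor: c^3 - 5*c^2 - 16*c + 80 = (c + 4)*(c^2 - 9*c + 20) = (c - 4)*(c + 4)*(c - 5)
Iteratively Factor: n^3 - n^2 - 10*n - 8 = (n + 1)*(n^2 - 2*n - 8) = (n - 4)*(n + 1)*(n + 2)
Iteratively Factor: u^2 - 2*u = (u - 2)*(u)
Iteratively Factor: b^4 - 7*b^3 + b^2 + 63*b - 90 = (b - 3)*(b^3 - 4*b^2 - 11*b + 30) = (b - 5)*(b - 3)*(b^2 + b - 6) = (b - 5)*(b - 3)*(b + 3)*(b - 2)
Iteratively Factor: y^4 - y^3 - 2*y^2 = (y - 2)*(y^3 + y^2) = (y - 2)*(y + 1)*(y^2) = y*(y - 2)*(y + 1)*(y)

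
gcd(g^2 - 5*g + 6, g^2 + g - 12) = g - 3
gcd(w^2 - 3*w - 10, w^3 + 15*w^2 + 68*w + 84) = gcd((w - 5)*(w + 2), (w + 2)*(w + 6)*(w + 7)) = w + 2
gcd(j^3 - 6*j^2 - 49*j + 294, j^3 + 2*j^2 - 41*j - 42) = j^2 + j - 42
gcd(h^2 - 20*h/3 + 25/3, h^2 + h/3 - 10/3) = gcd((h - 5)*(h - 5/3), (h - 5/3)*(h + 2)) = h - 5/3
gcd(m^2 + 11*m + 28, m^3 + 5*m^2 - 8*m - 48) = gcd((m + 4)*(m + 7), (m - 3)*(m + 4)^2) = m + 4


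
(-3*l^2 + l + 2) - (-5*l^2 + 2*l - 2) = 2*l^2 - l + 4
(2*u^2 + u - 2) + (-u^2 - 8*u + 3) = u^2 - 7*u + 1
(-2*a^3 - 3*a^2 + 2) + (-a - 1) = -2*a^3 - 3*a^2 - a + 1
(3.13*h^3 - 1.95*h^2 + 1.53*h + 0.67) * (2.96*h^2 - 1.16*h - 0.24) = 9.2648*h^5 - 9.4028*h^4 + 6.0396*h^3 + 0.6764*h^2 - 1.1444*h - 0.1608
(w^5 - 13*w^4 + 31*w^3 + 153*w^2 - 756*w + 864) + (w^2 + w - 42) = w^5 - 13*w^4 + 31*w^3 + 154*w^2 - 755*w + 822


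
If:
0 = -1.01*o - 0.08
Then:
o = -0.08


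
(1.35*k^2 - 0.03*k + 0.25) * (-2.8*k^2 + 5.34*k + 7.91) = -3.78*k^4 + 7.293*k^3 + 9.8183*k^2 + 1.0977*k + 1.9775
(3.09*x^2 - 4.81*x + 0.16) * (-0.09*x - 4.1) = -0.2781*x^3 - 12.2361*x^2 + 19.7066*x - 0.656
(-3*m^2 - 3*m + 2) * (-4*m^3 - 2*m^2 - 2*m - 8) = 12*m^5 + 18*m^4 + 4*m^3 + 26*m^2 + 20*m - 16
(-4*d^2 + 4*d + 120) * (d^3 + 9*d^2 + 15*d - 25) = -4*d^5 - 32*d^4 + 96*d^3 + 1240*d^2 + 1700*d - 3000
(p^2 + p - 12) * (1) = p^2 + p - 12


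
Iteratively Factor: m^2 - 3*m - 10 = (m + 2)*(m - 5)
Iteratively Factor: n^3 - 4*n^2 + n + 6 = (n - 2)*(n^2 - 2*n - 3) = (n - 3)*(n - 2)*(n + 1)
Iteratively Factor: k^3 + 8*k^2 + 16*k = (k + 4)*(k^2 + 4*k) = k*(k + 4)*(k + 4)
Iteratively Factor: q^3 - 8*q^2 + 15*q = (q - 3)*(q^2 - 5*q) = (q - 5)*(q - 3)*(q)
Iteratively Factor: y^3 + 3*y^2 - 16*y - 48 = (y + 4)*(y^2 - y - 12) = (y - 4)*(y + 4)*(y + 3)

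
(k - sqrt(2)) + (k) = 2*k - sqrt(2)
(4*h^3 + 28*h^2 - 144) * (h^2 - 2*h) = 4*h^5 + 20*h^4 - 56*h^3 - 144*h^2 + 288*h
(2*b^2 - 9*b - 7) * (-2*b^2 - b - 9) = -4*b^4 + 16*b^3 + 5*b^2 + 88*b + 63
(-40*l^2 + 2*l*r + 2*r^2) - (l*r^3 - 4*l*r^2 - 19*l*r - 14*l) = -40*l^2 - l*r^3 + 4*l*r^2 + 21*l*r + 14*l + 2*r^2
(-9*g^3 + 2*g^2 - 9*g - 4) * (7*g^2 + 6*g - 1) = -63*g^5 - 40*g^4 - 42*g^3 - 84*g^2 - 15*g + 4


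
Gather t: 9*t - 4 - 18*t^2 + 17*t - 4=-18*t^2 + 26*t - 8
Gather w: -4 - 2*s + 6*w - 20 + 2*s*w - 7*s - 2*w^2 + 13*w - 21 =-9*s - 2*w^2 + w*(2*s + 19) - 45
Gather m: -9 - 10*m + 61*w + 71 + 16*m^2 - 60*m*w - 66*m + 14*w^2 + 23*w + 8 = 16*m^2 + m*(-60*w - 76) + 14*w^2 + 84*w + 70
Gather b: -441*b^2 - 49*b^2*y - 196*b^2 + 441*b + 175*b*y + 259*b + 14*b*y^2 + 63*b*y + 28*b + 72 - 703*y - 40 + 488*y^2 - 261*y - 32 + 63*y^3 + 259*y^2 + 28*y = b^2*(-49*y - 637) + b*(14*y^2 + 238*y + 728) + 63*y^3 + 747*y^2 - 936*y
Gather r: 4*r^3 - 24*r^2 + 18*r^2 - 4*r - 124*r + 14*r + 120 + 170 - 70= 4*r^3 - 6*r^2 - 114*r + 220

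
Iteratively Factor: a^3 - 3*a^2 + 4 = (a - 2)*(a^2 - a - 2) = (a - 2)*(a + 1)*(a - 2)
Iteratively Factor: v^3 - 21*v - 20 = (v - 5)*(v^2 + 5*v + 4) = (v - 5)*(v + 1)*(v + 4)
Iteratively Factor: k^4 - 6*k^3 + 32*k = (k + 2)*(k^3 - 8*k^2 + 16*k) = (k - 4)*(k + 2)*(k^2 - 4*k) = (k - 4)^2*(k + 2)*(k)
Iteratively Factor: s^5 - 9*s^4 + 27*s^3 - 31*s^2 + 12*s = (s - 1)*(s^4 - 8*s^3 + 19*s^2 - 12*s) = (s - 1)^2*(s^3 - 7*s^2 + 12*s) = (s - 4)*(s - 1)^2*(s^2 - 3*s) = (s - 4)*(s - 3)*(s - 1)^2*(s)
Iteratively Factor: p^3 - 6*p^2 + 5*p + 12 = (p + 1)*(p^2 - 7*p + 12) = (p - 3)*(p + 1)*(p - 4)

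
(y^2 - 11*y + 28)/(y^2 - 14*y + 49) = (y - 4)/(y - 7)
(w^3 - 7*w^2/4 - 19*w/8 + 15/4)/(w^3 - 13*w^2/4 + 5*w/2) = (w + 3/2)/w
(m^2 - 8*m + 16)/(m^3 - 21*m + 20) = (m - 4)/(m^2 + 4*m - 5)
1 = 1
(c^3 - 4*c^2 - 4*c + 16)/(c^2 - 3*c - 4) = (c^2 - 4)/(c + 1)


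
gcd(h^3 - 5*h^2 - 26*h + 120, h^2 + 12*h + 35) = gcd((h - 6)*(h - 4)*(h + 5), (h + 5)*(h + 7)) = h + 5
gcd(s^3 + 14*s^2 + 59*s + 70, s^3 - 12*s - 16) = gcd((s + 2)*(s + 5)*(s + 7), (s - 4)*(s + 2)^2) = s + 2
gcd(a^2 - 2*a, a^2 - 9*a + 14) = a - 2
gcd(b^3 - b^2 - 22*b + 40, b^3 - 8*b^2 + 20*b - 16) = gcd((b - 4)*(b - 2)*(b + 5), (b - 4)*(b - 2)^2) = b^2 - 6*b + 8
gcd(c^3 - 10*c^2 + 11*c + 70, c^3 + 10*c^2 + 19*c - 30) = 1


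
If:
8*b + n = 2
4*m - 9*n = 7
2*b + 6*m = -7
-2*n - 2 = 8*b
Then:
No Solution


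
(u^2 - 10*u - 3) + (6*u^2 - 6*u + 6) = 7*u^2 - 16*u + 3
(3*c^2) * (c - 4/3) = 3*c^3 - 4*c^2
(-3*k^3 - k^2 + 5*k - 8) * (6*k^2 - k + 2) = -18*k^5 - 3*k^4 + 25*k^3 - 55*k^2 + 18*k - 16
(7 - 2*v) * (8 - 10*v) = 20*v^2 - 86*v + 56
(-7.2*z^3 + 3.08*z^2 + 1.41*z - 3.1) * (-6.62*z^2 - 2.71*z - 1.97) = 47.664*z^5 - 0.877600000000001*z^4 - 3.497*z^3 + 10.6333*z^2 + 5.6233*z + 6.107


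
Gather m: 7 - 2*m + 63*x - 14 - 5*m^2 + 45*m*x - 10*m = -5*m^2 + m*(45*x - 12) + 63*x - 7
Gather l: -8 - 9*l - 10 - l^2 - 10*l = -l^2 - 19*l - 18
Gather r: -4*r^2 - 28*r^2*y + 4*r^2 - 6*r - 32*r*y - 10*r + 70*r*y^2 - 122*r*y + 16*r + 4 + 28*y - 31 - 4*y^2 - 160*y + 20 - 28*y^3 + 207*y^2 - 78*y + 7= -28*r^2*y + r*(70*y^2 - 154*y) - 28*y^3 + 203*y^2 - 210*y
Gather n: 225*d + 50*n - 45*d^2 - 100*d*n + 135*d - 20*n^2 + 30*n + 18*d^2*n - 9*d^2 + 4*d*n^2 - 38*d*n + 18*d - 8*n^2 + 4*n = -54*d^2 + 378*d + n^2*(4*d - 28) + n*(18*d^2 - 138*d + 84)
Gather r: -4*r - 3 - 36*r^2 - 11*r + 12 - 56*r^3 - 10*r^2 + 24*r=-56*r^3 - 46*r^2 + 9*r + 9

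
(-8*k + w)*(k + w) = -8*k^2 - 7*k*w + w^2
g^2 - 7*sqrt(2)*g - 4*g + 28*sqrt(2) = (g - 4)*(g - 7*sqrt(2))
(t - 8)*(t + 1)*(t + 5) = t^3 - 2*t^2 - 43*t - 40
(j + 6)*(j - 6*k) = j^2 - 6*j*k + 6*j - 36*k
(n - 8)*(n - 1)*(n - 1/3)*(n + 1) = n^4 - 25*n^3/3 + 5*n^2/3 + 25*n/3 - 8/3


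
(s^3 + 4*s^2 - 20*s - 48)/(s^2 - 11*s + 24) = (s^3 + 4*s^2 - 20*s - 48)/(s^2 - 11*s + 24)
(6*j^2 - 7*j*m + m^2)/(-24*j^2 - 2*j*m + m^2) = (-j + m)/(4*j + m)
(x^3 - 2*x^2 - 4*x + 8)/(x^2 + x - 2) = (x^2 - 4*x + 4)/(x - 1)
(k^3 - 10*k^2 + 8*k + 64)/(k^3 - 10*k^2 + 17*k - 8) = (k^2 - 2*k - 8)/(k^2 - 2*k + 1)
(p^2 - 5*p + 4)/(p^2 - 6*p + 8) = (p - 1)/(p - 2)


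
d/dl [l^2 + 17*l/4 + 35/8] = 2*l + 17/4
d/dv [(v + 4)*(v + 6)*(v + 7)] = 3*v^2 + 34*v + 94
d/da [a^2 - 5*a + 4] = 2*a - 5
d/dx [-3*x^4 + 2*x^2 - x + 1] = -12*x^3 + 4*x - 1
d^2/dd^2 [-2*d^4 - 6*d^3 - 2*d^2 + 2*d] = -24*d^2 - 36*d - 4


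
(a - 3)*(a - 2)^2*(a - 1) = a^4 - 8*a^3 + 23*a^2 - 28*a + 12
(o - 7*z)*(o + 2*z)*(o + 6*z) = o^3 + o^2*z - 44*o*z^2 - 84*z^3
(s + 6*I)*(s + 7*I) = s^2 + 13*I*s - 42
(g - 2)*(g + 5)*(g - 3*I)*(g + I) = g^4 + 3*g^3 - 2*I*g^3 - 7*g^2 - 6*I*g^2 + 9*g + 20*I*g - 30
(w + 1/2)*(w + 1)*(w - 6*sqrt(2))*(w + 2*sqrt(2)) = w^4 - 4*sqrt(2)*w^3 + 3*w^3/2 - 47*w^2/2 - 6*sqrt(2)*w^2 - 36*w - 2*sqrt(2)*w - 12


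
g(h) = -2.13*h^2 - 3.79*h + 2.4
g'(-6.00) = 21.77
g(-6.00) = -51.54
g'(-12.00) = 47.33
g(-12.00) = -258.84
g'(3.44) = -18.44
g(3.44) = -35.84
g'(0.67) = -6.64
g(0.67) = -1.10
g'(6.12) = -29.86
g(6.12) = -100.57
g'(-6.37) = 23.35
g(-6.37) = -59.89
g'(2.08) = -12.65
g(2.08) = -14.70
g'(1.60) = -10.61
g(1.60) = -9.12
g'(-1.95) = 4.52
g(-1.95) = 1.69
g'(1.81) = -11.50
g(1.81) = -11.44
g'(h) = -4.26*h - 3.79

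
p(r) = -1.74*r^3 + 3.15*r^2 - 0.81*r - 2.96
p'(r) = -5.22*r^2 + 6.3*r - 0.81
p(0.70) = -2.58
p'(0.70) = 1.04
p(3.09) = -26.72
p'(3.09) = -31.18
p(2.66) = -15.58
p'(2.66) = -20.99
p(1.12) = -2.36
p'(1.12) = -0.30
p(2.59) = -14.16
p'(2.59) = -19.51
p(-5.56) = 397.99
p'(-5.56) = -197.21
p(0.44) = -2.85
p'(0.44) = 0.95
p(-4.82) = 268.97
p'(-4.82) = -152.45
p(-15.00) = 6590.44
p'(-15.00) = -1269.81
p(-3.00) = 74.80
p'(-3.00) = -66.69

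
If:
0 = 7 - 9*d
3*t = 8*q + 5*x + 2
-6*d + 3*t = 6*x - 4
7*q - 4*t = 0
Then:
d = 7/9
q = -104/513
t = -182/513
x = -148/513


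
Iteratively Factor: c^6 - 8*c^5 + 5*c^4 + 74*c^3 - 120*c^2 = (c + 3)*(c^5 - 11*c^4 + 38*c^3 - 40*c^2) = c*(c + 3)*(c^4 - 11*c^3 + 38*c^2 - 40*c) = c*(c - 5)*(c + 3)*(c^3 - 6*c^2 + 8*c) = c*(c - 5)*(c - 2)*(c + 3)*(c^2 - 4*c) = c*(c - 5)*(c - 4)*(c - 2)*(c + 3)*(c)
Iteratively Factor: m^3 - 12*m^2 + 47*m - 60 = (m - 5)*(m^2 - 7*m + 12) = (m - 5)*(m - 3)*(m - 4)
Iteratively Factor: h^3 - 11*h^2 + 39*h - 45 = (h - 3)*(h^2 - 8*h + 15) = (h - 5)*(h - 3)*(h - 3)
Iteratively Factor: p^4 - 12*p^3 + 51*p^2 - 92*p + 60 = (p - 2)*(p^3 - 10*p^2 + 31*p - 30) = (p - 3)*(p - 2)*(p^2 - 7*p + 10) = (p - 3)*(p - 2)^2*(p - 5)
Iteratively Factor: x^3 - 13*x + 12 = (x - 3)*(x^2 + 3*x - 4) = (x - 3)*(x + 4)*(x - 1)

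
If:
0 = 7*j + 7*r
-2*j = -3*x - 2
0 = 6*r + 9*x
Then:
No Solution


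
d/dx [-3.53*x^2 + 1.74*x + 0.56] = 1.74 - 7.06*x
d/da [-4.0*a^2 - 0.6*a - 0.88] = -8.0*a - 0.6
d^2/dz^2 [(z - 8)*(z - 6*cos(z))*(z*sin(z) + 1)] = -z^3*sin(z) + 8*z^2*sin(z) + 12*z^2*sin(2*z) + 6*z^2*cos(z) + 6*z*sin(z) - 96*z*sin(2*z) - 26*z*cos(z) - 24*z*cos(2*z) - 4*sin(z) - 6*sin(2*z) - 48*cos(z) + 96*cos(2*z) + 2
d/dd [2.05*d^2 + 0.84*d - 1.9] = 4.1*d + 0.84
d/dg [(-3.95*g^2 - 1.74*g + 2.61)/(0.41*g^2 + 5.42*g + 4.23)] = (-20.6956*g^2 - 35.5572*g - 21.5064)/(0.1681*g^4 + 4.4444*g^3 + 32.845*g^2 + 45.8532*g + 17.8929)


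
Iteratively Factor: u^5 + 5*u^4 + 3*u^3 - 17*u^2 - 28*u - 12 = (u + 1)*(u^4 + 4*u^3 - u^2 - 16*u - 12) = (u + 1)^2*(u^3 + 3*u^2 - 4*u - 12) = (u - 2)*(u + 1)^2*(u^2 + 5*u + 6) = (u - 2)*(u + 1)^2*(u + 3)*(u + 2)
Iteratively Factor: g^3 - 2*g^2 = (g)*(g^2 - 2*g) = g^2*(g - 2)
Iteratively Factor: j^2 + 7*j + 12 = (j + 3)*(j + 4)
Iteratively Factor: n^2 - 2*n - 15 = (n - 5)*(n + 3)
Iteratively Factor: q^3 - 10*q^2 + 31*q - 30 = (q - 5)*(q^2 - 5*q + 6) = (q - 5)*(q - 2)*(q - 3)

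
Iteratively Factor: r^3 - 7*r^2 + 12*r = (r - 4)*(r^2 - 3*r) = (r - 4)*(r - 3)*(r)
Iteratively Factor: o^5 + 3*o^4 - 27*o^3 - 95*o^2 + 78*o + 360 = (o + 3)*(o^4 - 27*o^2 - 14*o + 120) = (o + 3)*(o + 4)*(o^3 - 4*o^2 - 11*o + 30) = (o - 5)*(o + 3)*(o + 4)*(o^2 + o - 6) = (o - 5)*(o + 3)^2*(o + 4)*(o - 2)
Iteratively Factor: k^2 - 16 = (k + 4)*(k - 4)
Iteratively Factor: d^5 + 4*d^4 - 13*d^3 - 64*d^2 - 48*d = (d)*(d^4 + 4*d^3 - 13*d^2 - 64*d - 48) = d*(d + 3)*(d^3 + d^2 - 16*d - 16) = d*(d + 1)*(d + 3)*(d^2 - 16) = d*(d - 4)*(d + 1)*(d + 3)*(d + 4)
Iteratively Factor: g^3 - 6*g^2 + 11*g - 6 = (g - 1)*(g^2 - 5*g + 6) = (g - 2)*(g - 1)*(g - 3)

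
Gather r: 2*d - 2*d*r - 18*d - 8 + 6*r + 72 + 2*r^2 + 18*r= -16*d + 2*r^2 + r*(24 - 2*d) + 64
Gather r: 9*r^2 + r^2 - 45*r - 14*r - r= 10*r^2 - 60*r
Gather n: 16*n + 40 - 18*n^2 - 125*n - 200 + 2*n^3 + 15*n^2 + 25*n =2*n^3 - 3*n^2 - 84*n - 160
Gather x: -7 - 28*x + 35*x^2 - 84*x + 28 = 35*x^2 - 112*x + 21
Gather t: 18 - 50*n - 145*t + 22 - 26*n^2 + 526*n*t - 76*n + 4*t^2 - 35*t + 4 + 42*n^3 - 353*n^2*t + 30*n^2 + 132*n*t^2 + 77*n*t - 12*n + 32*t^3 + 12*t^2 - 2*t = 42*n^3 + 4*n^2 - 138*n + 32*t^3 + t^2*(132*n + 16) + t*(-353*n^2 + 603*n - 182) + 44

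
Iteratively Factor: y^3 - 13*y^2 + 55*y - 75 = (y - 3)*(y^2 - 10*y + 25) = (y - 5)*(y - 3)*(y - 5)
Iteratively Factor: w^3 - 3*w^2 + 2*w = (w - 2)*(w^2 - w) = w*(w - 2)*(w - 1)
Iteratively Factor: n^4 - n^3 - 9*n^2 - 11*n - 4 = (n + 1)*(n^3 - 2*n^2 - 7*n - 4) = (n - 4)*(n + 1)*(n^2 + 2*n + 1) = (n - 4)*(n + 1)^2*(n + 1)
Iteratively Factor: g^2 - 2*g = (g - 2)*(g)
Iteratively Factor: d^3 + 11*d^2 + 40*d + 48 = (d + 3)*(d^2 + 8*d + 16) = (d + 3)*(d + 4)*(d + 4)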